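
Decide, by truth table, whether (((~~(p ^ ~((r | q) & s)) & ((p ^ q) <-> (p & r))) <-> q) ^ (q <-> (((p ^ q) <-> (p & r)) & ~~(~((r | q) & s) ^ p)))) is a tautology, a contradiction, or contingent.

p | q | r | s | φ
- | - | - | - | -
T | T | T | T | F
T | T | T | F | F
T | T | F | T | F
T | T | F | F | F
T | F | T | T | F
T | F | T | F | F
T | F | F | T | F
T | F | F | F | F
F | T | T | T | F
F | T | T | F | F
F | T | F | T | F
F | T | F | F | F
F | F | T | T | F
F | F | T | F | F
F | F | F | T | F
F | F | F | F | F
Every row is F, so the formula is a contradiction.

contradiction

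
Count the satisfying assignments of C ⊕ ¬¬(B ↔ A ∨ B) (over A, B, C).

4

  A   |   B   |   C   | (A ∨ B) | (B ↔ (A ∨ B)) | ¬(B ↔ (A ∨ B)) | ¬¬(B ↔ (A ∨ B)) | (C ⊕ ¬¬(B ↔ (A ∨ B)))
----- | ----- | ----- | ------- | ------------- | -------------- | --------------- | ---------------------
 True |  True |  True |   True  |      True     |     False      |       True      |         False        
 True |  True | False |   True  |      True     |     False      |       True      |          True        
 True | False |  True |   True  |     False     |      True      |      False      |          True        
 True | False | False |   True  |     False     |      True      |      False      |         False        
False |  True |  True |   True  |      True     |     False      |       True      |         False        
False |  True | False |   True  |      True     |     False      |       True      |          True        
False | False |  True |  False  |      True     |     False      |       True      |         False        
False | False | False |  False  |      True     |     False      |       True      |          True        
The formula is true on 4 of the 8 rows.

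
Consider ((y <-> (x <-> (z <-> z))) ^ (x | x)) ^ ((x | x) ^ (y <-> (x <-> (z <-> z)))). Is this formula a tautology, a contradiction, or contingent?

contradiction

  x      y      z       (z <-> z)  (x <-> (z <-> z))  (y <-> (x <-> (z <-> z)))  (x | x)    φ  
 True   True   True        True           True                   True              True   False
 True   True  False        True           True                   True              True   False
 True  False   True        True           True                  False              True   False
 True  False  False        True           True                  False              True   False
False   True   True        True          False                  False             False   False
False   True  False        True          False                  False             False   False
False  False   True        True          False                   True             False   False
False  False  False        True          False                   True             False   False
Every row is False, so the formula is a contradiction.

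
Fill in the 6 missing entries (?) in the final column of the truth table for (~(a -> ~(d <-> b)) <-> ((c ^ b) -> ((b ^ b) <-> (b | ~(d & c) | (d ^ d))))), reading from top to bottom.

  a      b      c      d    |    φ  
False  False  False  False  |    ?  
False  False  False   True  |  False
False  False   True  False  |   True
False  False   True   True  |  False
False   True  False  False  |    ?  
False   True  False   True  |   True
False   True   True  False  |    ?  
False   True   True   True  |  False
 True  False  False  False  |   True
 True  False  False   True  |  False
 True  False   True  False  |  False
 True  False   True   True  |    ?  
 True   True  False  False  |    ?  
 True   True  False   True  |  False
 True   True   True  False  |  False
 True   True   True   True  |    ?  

Row a=False, b=False, c=False, d=False: ~(a -> ~(d <-> b)) = False, ((c ^ b) -> ((b ^ b) <-> (b | ~(d & c) | (d ^ d)))) = True, so the formula = False.
Row a=False, b=True, c=False, d=False: ~(a -> ~(d <-> b)) = False, ((c ^ b) -> ((b ^ b) <-> (b | ~(d & c) | (d ^ d)))) = False, so the formula = True.
Row a=False, b=True, c=True, d=False: ~(a -> ~(d <-> b)) = False, ((c ^ b) -> ((b ^ b) <-> (b | ~(d & c) | (d ^ d)))) = True, so the formula = False.
Row a=True, b=False, c=True, d=True: ~(a -> ~(d <-> b)) = False, ((c ^ b) -> ((b ^ b) <-> (b | ~(d & c) | (d ^ d)))) = True, so the formula = False.
Row a=True, b=True, c=False, d=False: ~(a -> ~(d <-> b)) = False, ((c ^ b) -> ((b ^ b) <-> (b | ~(d & c) | (d ^ d)))) = False, so the formula = True.
Row a=True, b=True, c=True, d=True: ~(a -> ~(d <-> b)) = True, ((c ^ b) -> ((b ^ b) <-> (b | ~(d & c) | (d ^ d)))) = True, so the formula = True.

False, True, False, False, True, True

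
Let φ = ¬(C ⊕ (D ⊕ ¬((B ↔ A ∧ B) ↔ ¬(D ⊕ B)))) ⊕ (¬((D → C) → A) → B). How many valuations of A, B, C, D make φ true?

A | B | C | D || (A ∧ B) | (B ↔ (A ∧ B)) | (D ⊕ B) | ¬(D ⊕ B) | ((B ↔ (A ∧ B)) ↔ ¬(D ⊕ B)) | ¬((B ↔ (A ∧ B)) ↔ ¬(D ⊕ B)) | (D → C) | ((D → C) → A) | ¬((D → C) → A) | (¬((D → C) → A) → B) | φ
F | F | F | F ||    F    |       T       |    F    |    T     |             T              |              F              |    T    |       F       |       T        |          F           | T
F | F | F | T ||    F    |       T       |    T    |    F     |             F              |              T              |    F    |       T       |       F        |          T           | F
F | F | T | F ||    F    |       T       |    F    |    T     |             T              |              F              |    T    |       F       |       T        |          F           | F
F | F | T | T ||    F    |       T       |    T    |    F     |             F              |              T              |    T    |       F       |       T        |          F           | F
F | T | F | F ||    F    |       F       |    T    |    F     |             T              |              F              |    T    |       F       |       T        |          T           | F
F | T | F | T ||    F    |       F       |    F    |    T     |             F              |              T              |    F    |       T       |       F        |          T           | F
F | T | T | F ||    F    |       F       |    T    |    F     |             T              |              F              |    T    |       F       |       T        |          T           | T
F | T | T | T ||    F    |       F       |    F    |    T     |             F              |              T              |    T    |       F       |       T        |          T           | T
T | F | F | F ||    F    |       T       |    F    |    T     |             T              |              F              |    T    |       T       |       F        |          T           | F
T | F | F | T ||    F    |       T       |    T    |    F     |             F              |              T              |    F    |       T       |       F        |          T           | F
T | F | T | F ||    F    |       T       |    F    |    T     |             T              |              F              |    T    |       T       |       F        |          T           | T
T | F | T | T ||    F    |       T       |    T    |    F     |             F              |              T              |    T    |       T       |       F        |          T           | T
T | T | F | F ||    T    |       T       |    T    |    F     |             F              |              T              |    T    |       T       |       F        |          T           | T
T | T | F | T ||    T    |       T       |    F    |    T     |             T              |              F              |    F    |       T       |       F        |          T           | T
T | T | T | F ||    T    |       T       |    T    |    F     |             F              |              T              |    T    |       T       |       F        |          T           | F
T | T | T | T ||    T    |       T       |    F    |    T     |             T              |              F              |    T    |       T       |       F        |          T           | F
The formula is true on 7 of the 16 rows.

7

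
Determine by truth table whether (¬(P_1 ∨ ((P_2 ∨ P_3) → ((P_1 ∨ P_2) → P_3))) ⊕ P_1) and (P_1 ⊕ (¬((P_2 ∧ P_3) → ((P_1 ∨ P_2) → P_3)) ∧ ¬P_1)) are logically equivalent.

not equivalent

P_1 | P_2 | P_3 || φ | ψ
 1  |  1  |  1  || 1 | 1
 1  |  1  |  0  || 1 | 1
 1  |  0  |  1  || 1 | 1
 1  |  0  |  0  || 1 | 1
 0  |  1  |  1  || 0 | 0
 0  |  1  |  0  || 1 | 0
 0  |  0  |  1  || 0 | 0
 0  |  0  |  0  || 0 | 0
The columns differ at P_1=0, P_2=1, P_3=0 (φ=1, ψ=0), so they are not equivalent.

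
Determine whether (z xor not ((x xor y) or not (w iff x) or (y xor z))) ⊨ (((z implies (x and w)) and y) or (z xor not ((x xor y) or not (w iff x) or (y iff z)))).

no

x | y | z | w || φ | ψ
T | T | T | T || F | T
T | T | T | F || T | T
T | T | F | T || F | T
T | T | F | F || F | T
T | F | T | T || T | T
T | F | T | F || T | T
T | F | F | T || F | F
T | F | F | F || F | F
F | T | T | T || T | T
F | T | T | F || T | T
F | T | F | T || F | T
F | T | F | F || F | T
F | F | T | T || T | T
F | F | T | F || T | F
F | F | F | T || F | F
F | F | F | F || T | F
At x=F, y=F, z=T, w=F we have φ true but ψ false, so φ does not entail ψ.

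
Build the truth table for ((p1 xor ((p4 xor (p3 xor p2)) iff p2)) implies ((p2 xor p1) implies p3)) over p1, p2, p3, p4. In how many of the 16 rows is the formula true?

14

p1 | p2 | p3 | p4 | (p3 xor p2) | (p4 xor (p3 xor p2)) | (p2 xor p1) | ((p2 xor p1) implies p3) | φ
-- | -- | -- | -- | ----------- | -------------------- | ----------- | ------------------------ | -
T  | T  | T  | T  |      F      |          T           |      F      |            T             | T
T  | T  | T  | F  |      F      |          F           |      F      |            T             | T
T  | T  | F  | T  |      T      |          F           |      F      |            T             | T
T  | T  | F  | F  |      T      |          T           |      F      |            T             | T
T  | F  | T  | T  |      T      |          F           |      T      |            T             | T
T  | F  | T  | F  |      T      |          T           |      T      |            T             | T
T  | F  | F  | T  |      F      |          T           |      T      |            F             | F
T  | F  | F  | F  |      F      |          F           |      T      |            F             | T
F  | T  | T  | T  |      F      |          T           |      T      |            T             | T
F  | T  | T  | F  |      F      |          F           |      T      |            T             | T
F  | T  | F  | T  |      T      |          F           |      T      |            F             | T
F  | T  | F  | F  |      T      |          T           |      T      |            F             | F
F  | F  | T  | T  |      T      |          F           |      F      |            T             | T
F  | F  | T  | F  |      T      |          T           |      F      |            T             | T
F  | F  | F  | T  |      F      |          T           |      F      |            T             | T
F  | F  | F  | F  |      F      |          F           |      F      |            T             | T
The formula is true on 14 of the 16 rows.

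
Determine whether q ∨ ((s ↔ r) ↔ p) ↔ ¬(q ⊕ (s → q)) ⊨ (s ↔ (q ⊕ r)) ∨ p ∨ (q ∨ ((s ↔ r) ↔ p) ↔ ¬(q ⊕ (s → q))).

yes

p  q  r  s  |  φ  ψ
F  F  F  F  |  T  T
F  F  F  T  |  T  T
F  F  T  F  |  F  F
F  F  T  T  |  F  T
F  T  F  F  |  T  T
F  T  F  T  |  T  T
F  T  T  F  |  T  T
F  T  T  T  |  T  T
T  F  F  F  |  F  T
T  F  F  T  |  F  T
T  F  T  F  |  T  T
T  F  T  T  |  T  T
T  T  F  F  |  T  T
T  T  F  T  |  T  T
T  T  T  F  |  T  T
T  T  T  T  |  T  T
In every row where φ is true, ψ is also true, so φ ⊨ ψ.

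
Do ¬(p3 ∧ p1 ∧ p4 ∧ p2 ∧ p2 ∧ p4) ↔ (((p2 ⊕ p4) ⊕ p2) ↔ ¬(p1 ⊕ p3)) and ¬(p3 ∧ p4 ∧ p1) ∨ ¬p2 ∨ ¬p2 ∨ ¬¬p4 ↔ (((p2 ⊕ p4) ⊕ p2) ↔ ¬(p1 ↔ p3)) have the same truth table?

p1 | p2 | p3 | p4 | φ | ψ
-- | -- | -- | -- | - | -
0  | 0  | 0  | 0  | 0 | 1
0  | 0  | 0  | 1  | 1 | 0
0  | 0  | 1  | 0  | 1 | 0
0  | 0  | 1  | 1  | 0 | 1
0  | 1  | 0  | 0  | 0 | 1
0  | 1  | 0  | 1  | 1 | 0
0  | 1  | 1  | 0  | 1 | 0
0  | 1  | 1  | 1  | 0 | 1
1  | 0  | 0  | 0  | 1 | 0
1  | 0  | 0  | 1  | 0 | 1
1  | 0  | 1  | 0  | 0 | 1
1  | 0  | 1  | 1  | 1 | 0
1  | 1  | 0  | 0  | 1 | 0
1  | 1  | 0  | 1  | 0 | 1
1  | 1  | 1  | 0  | 0 | 1
1  | 1  | 1  | 1  | 0 | 0
The columns differ at p1=0, p2=0, p3=0, p4=0 (φ=0, ψ=1), so they are not equivalent.

not equivalent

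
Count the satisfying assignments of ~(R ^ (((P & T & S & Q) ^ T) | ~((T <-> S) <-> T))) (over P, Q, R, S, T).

16

P | Q | R | S | T || φ
1 | 1 | 1 | 1 | 1 || 0
1 | 1 | 1 | 1 | 0 || 0
1 | 1 | 1 | 0 | 1 || 1
1 | 1 | 1 | 0 | 0 || 1
1 | 1 | 0 | 1 | 1 || 1
1 | 1 | 0 | 1 | 0 || 1
1 | 1 | 0 | 0 | 1 || 0
1 | 1 | 0 | 0 | 0 || 0
1 | 0 | 1 | 1 | 1 || 1
1 | 0 | 1 | 1 | 0 || 0
1 | 0 | 1 | 0 | 1 || 1
1 | 0 | 1 | 0 | 0 || 1
1 | 0 | 0 | 1 | 1 || 0
1 | 0 | 0 | 1 | 0 || 1
1 | 0 | 0 | 0 | 1 || 0
1 | 0 | 0 | 0 | 0 || 0
0 | 1 | 1 | 1 | 1 || 1
0 | 1 | 1 | 1 | 0 || 0
0 | 1 | 1 | 0 | 1 || 1
0 | 1 | 1 | 0 | 0 || 1
0 | 1 | 0 | 1 | 1 || 0
0 | 1 | 0 | 1 | 0 || 1
0 | 1 | 0 | 0 | 1 || 0
0 | 1 | 0 | 0 | 0 || 0
0 | 0 | 1 | 1 | 1 || 1
0 | 0 | 1 | 1 | 0 || 0
0 | 0 | 1 | 0 | 1 || 1
0 | 0 | 1 | 0 | 0 || 1
0 | 0 | 0 | 1 | 1 || 0
0 | 0 | 0 | 1 | 0 || 1
0 | 0 | 0 | 0 | 1 || 0
0 | 0 | 0 | 0 | 0 || 0
The formula is true on 16 of the 32 rows.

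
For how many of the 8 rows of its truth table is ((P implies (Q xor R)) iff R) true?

4

P | Q | R || ((P implies (Q xor R)) iff R)
T | T | T ||               F              
T | T | F ||               F              
T | F | T ||               T              
T | F | F ||               T              
F | T | T ||               T              
F | T | F ||               F              
F | F | T ||               T              
F | F | F ||               F              
The formula is true on 4 of the 8 rows.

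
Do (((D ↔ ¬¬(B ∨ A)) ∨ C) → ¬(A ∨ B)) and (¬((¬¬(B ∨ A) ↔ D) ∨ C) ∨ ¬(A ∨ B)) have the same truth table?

equivalent

A | B | C | D | φ | ψ
- | - | - | - | - | -
0 | 0 | 0 | 0 | 1 | 1
0 | 0 | 0 | 1 | 1 | 1
0 | 0 | 1 | 0 | 1 | 1
0 | 0 | 1 | 1 | 1 | 1
0 | 1 | 0 | 0 | 1 | 1
0 | 1 | 0 | 1 | 0 | 0
0 | 1 | 1 | 0 | 0 | 0
0 | 1 | 1 | 1 | 0 | 0
1 | 0 | 0 | 0 | 1 | 1
1 | 0 | 0 | 1 | 0 | 0
1 | 0 | 1 | 0 | 0 | 0
1 | 0 | 1 | 1 | 0 | 0
1 | 1 | 0 | 0 | 1 | 1
1 | 1 | 0 | 1 | 0 | 0
1 | 1 | 1 | 0 | 0 | 0
1 | 1 | 1 | 1 | 0 | 0
The columns for φ and ψ agree on every row, so they are logically equivalent.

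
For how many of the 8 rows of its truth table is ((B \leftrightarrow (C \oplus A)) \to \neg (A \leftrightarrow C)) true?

6

A  B  C  |  (C \oplus A)  (A \leftrightarrow C)  \neg (A \leftrightarrow C)  φ
F  F  F  |       F                  T                        F               F
F  F  T  |       T                  F                        T               T
F  T  F  |       F                  T                        F               T
F  T  T  |       T                  F                        T               T
T  F  F  |       T                  F                        T               T
T  F  T  |       F                  T                        F               F
T  T  F  |       T                  F                        T               T
T  T  T  |       F                  T                        F               T
The formula is true on 6 of the 8 rows.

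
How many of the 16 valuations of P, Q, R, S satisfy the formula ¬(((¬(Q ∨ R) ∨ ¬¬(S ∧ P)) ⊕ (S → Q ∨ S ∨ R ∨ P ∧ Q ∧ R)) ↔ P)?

P  Q  R  S  |  φ
T  T  T  T  |  T
T  T  T  F  |  F
T  T  F  T  |  T
T  T  F  F  |  F
T  F  T  T  |  T
T  F  T  F  |  F
T  F  F  T  |  T
T  F  F  F  |  T
F  T  T  T  |  T
F  T  T  F  |  T
F  T  F  T  |  T
F  T  F  F  |  T
F  F  T  T  |  T
F  F  T  F  |  T
F  F  F  T  |  F
F  F  F  F  |  F
The formula is true on 11 of the 16 rows.

11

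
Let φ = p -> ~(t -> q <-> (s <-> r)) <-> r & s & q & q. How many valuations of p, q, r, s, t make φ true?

p | q | r | s | t || φ
T | T | T | T | T || F
T | T | T | T | F || F
T | T | T | F | T || F
T | T | T | F | F || F
T | T | F | T | T || F
T | T | F | T | F || F
T | T | F | F | T || T
T | T | F | F | F || T
T | F | T | T | T || F
T | F | T | T | F || T
T | F | T | F | T || T
T | F | T | F | F || F
T | F | F | T | T || T
T | F | F | T | F || F
T | F | F | F | T || F
T | F | F | F | F || T
F | T | T | T | T || T
F | T | T | T | F || T
F | T | T | F | T || F
F | T | T | F | F || F
F | T | F | T | T || F
F | T | F | T | F || F
F | T | F | F | T || F
F | T | F | F | F || F
F | F | T | T | T || F
F | F | T | T | F || F
F | F | T | F | T || F
F | F | T | F | F || F
F | F | F | T | T || F
F | F | F | T | F || F
F | F | F | F | T || F
F | F | F | F | F || F
The formula is true on 8 of the 32 rows.

8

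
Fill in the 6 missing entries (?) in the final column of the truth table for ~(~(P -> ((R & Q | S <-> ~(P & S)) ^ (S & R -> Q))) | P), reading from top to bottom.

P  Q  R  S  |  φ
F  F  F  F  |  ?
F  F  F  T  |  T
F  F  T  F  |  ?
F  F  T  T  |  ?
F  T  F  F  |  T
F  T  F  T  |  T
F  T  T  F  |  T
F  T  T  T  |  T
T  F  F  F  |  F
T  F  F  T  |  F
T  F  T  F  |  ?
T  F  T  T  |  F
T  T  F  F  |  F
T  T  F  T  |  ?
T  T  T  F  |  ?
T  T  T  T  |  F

Row P=F, Q=F, R=F, S=F: ~(P -> ((R & Q | S <-> ~(P & S)) ^ (S & R -> Q))) = F, (~(P -> ((R & Q | S <-> ~(P & S)) ^ (S & R -> Q))) | P) = F, so the formula = T.
Row P=F, Q=F, R=T, S=F: ~(P -> ((R & Q | S <-> ~(P & S)) ^ (S & R -> Q))) = F, (~(P -> ((R & Q | S <-> ~(P & S)) ^ (S & R -> Q))) | P) = F, so the formula = T.
Row P=F, Q=F, R=T, S=T: ~(P -> ((R & Q | S <-> ~(P & S)) ^ (S & R -> Q))) = F, (~(P -> ((R & Q | S <-> ~(P & S)) ^ (S & R -> Q))) | P) = F, so the formula = T.
Row P=T, Q=F, R=T, S=F: ~(P -> ((R & Q | S <-> ~(P & S)) ^ (S & R -> Q))) = F, (~(P -> ((R & Q | S <-> ~(P & S)) ^ (S & R -> Q))) | P) = T, so the formula = F.
Row P=T, Q=T, R=F, S=T: ~(P -> ((R & Q | S <-> ~(P & S)) ^ (S & R -> Q))) = F, (~(P -> ((R & Q | S <-> ~(P & S)) ^ (S & R -> Q))) | P) = T, so the formula = F.
Row P=T, Q=T, R=T, S=F: ~(P -> ((R & Q | S <-> ~(P & S)) ^ (S & R -> Q))) = T, (~(P -> ((R & Q | S <-> ~(P & S)) ^ (S & R -> Q))) | P) = T, so the formula = F.

T, T, T, F, F, F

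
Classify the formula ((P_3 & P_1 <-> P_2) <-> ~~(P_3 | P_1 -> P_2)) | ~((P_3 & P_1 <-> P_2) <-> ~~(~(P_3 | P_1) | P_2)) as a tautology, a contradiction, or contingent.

tautology

P_1  P_2  P_3     (P_3 & P_1)  ((P_3 & P_1) <-> P_2)  (P_3 | P_1)  ((P_3 | P_1) -> P_2)  ~((P_3 | P_1) -> P_2)  ~~((P_3 | P_1) -> P_2)  ~(P_3 | P_1)  (~(P_3 | P_1) | P_2)  ~(~(P_3 | P_1) | P_2)  ~~(~(P_3 | P_1) | P_2)  φ
 1    1    1           1                 1                 1                1                      0                      1                  0                 1                      0                      1             1
 1    1    0           0                 0                 1                1                      0                      1                  0                 1                      0                      1             1
 1    0    1           1                 0                 1                0                      1                      0                  0                 0                      1                      0             1
 1    0    0           0                 1                 1                0                      1                      0                  0                 0                      1                      0             1
 0    1    1           0                 0                 1                1                      0                      1                  0                 1                      0                      1             1
 0    1    0           0                 0                 0                1                      0                      1                  1                 1                      0                      1             1
 0    0    1           0                 1                 1                0                      1                      0                  0                 0                      1                      0             1
 0    0    0           0                 1                 0                1                      0                      1                  1                 1                      0                      1             1
Every row is 1, so the formula is a tautology.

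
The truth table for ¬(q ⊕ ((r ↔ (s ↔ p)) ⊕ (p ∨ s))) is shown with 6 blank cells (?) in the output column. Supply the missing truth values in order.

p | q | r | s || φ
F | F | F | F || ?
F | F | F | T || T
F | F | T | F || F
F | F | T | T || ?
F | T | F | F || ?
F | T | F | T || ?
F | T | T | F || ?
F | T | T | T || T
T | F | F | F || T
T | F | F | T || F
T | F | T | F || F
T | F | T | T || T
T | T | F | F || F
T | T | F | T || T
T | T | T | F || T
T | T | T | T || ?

T, F, F, F, T, F

Row p=F, q=F, r=F, s=F: ((r ↔ (s ↔ p)) ⊕ (p ∨ s)) = F, (q ⊕ ((r ↔ (s ↔ p)) ⊕ (p ∨ s))) = F, so the formula = T.
Row p=F, q=F, r=T, s=T: ((r ↔ (s ↔ p)) ⊕ (p ∨ s)) = T, (q ⊕ ((r ↔ (s ↔ p)) ⊕ (p ∨ s))) = T, so the formula = F.
Row p=F, q=T, r=F, s=F: ((r ↔ (s ↔ p)) ⊕ (p ∨ s)) = F, (q ⊕ ((r ↔ (s ↔ p)) ⊕ (p ∨ s))) = T, so the formula = F.
Row p=F, q=T, r=F, s=T: ((r ↔ (s ↔ p)) ⊕ (p ∨ s)) = F, (q ⊕ ((r ↔ (s ↔ p)) ⊕ (p ∨ s))) = T, so the formula = F.
Row p=F, q=T, r=T, s=F: ((r ↔ (s ↔ p)) ⊕ (p ∨ s)) = T, (q ⊕ ((r ↔ (s ↔ p)) ⊕ (p ∨ s))) = F, so the formula = T.
Row p=T, q=T, r=T, s=T: ((r ↔ (s ↔ p)) ⊕ (p ∨ s)) = F, (q ⊕ ((r ↔ (s ↔ p)) ⊕ (p ∨ s))) = T, so the formula = F.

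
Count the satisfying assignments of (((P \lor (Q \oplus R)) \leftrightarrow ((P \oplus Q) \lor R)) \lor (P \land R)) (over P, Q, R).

P | Q | R || φ
0 | 0 | 0 || 1
0 | 0 | 1 || 1
0 | 1 | 0 || 1
0 | 1 | 1 || 0
1 | 0 | 0 || 1
1 | 0 | 1 || 1
1 | 1 | 0 || 0
1 | 1 | 1 || 1
The formula is true on 6 of the 8 rows.

6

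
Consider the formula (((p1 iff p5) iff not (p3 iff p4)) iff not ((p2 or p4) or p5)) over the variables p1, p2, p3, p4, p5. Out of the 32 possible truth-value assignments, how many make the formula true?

16

p1  p2  p3  p4  p5  |  φ
1   1   1   1   1   |  1
1   1   1   1   0   |  0
1   1   1   0   1   |  0
1   1   1   0   0   |  1
1   1   0   1   1   |  0
1   1   0   1   0   |  1
1   1   0   0   1   |  1
1   1   0   0   0   |  0
1   0   1   1   1   |  1
1   0   1   1   0   |  0
1   0   1   0   1   |  0
1   0   1   0   0   |  0
1   0   0   1   1   |  0
1   0   0   1   0   |  1
1   0   0   0   1   |  1
1   0   0   0   0   |  1
0   1   1   1   1   |  0
0   1   1   1   0   |  1
0   1   1   0   1   |  1
0   1   1   0   0   |  0
0   1   0   1   1   |  1
0   1   0   1   0   |  0
0   1   0   0   1   |  0
0   1   0   0   0   |  1
0   0   1   1   1   |  0
0   0   1   1   0   |  1
0   0   1   0   1   |  1
0   0   1   0   0   |  1
0   0   0   1   1   |  1
0   0   0   1   0   |  0
0   0   0   0   1   |  0
0   0   0   0   0   |  0
The formula is true on 16 of the 32 rows.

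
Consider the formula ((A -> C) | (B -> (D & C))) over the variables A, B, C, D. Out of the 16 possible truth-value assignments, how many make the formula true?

14

A  B  C  D     (A -> C)  (D & C)  (B -> (D & C))  ((A -> C) | (B -> (D & C)))
F  F  F  F        T         F           T                      T             
F  F  F  T        T         F           T                      T             
F  F  T  F        T         F           T                      T             
F  F  T  T        T         T           T                      T             
F  T  F  F        T         F           F                      T             
F  T  F  T        T         F           F                      T             
F  T  T  F        T         F           F                      T             
F  T  T  T        T         T           T                      T             
T  F  F  F        F         F           T                      T             
T  F  F  T        F         F           T                      T             
T  F  T  F        T         F           T                      T             
T  F  T  T        T         T           T                      T             
T  T  F  F        F         F           F                      F             
T  T  F  T        F         F           F                      F             
T  T  T  F        T         F           F                      T             
T  T  T  T        T         T           T                      T             
The formula is true on 14 of the 16 rows.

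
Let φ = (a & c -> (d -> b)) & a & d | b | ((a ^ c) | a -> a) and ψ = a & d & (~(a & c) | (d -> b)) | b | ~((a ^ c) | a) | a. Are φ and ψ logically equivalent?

equivalent

a | b | c | d | φ | ψ
- | - | - | - | - | -
1 | 1 | 1 | 1 | 1 | 1
1 | 1 | 1 | 0 | 1 | 1
1 | 1 | 0 | 1 | 1 | 1
1 | 1 | 0 | 0 | 1 | 1
1 | 0 | 1 | 1 | 1 | 1
1 | 0 | 1 | 0 | 1 | 1
1 | 0 | 0 | 1 | 1 | 1
1 | 0 | 0 | 0 | 1 | 1
0 | 1 | 1 | 1 | 1 | 1
0 | 1 | 1 | 0 | 1 | 1
0 | 1 | 0 | 1 | 1 | 1
0 | 1 | 0 | 0 | 1 | 1
0 | 0 | 1 | 1 | 0 | 0
0 | 0 | 1 | 0 | 0 | 0
0 | 0 | 0 | 1 | 1 | 1
0 | 0 | 0 | 0 | 1 | 1
The columns for φ and ψ agree on every row, so they are logically equivalent.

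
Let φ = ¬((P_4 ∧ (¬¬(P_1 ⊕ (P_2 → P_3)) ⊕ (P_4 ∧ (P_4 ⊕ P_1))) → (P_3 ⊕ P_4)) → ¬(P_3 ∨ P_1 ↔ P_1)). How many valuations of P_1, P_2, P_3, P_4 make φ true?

P_1  P_2  P_3  P_4  |  φ
 0    0    0    0   |  1
 0    0    0    1   |  1
 0    0    1    0   |  0
 0    0    1    1   |  0
 0    1    0    0   |  1
 0    1    0    1   |  1
 0    1    1    0   |  0
 0    1    1    1   |  0
 1    0    0    0   |  1
 1    0    0    1   |  1
 1    0    1    0   |  1
 1    0    1    1   |  1
 1    1    0    0   |  1
 1    1    0    1   |  1
 1    1    1    0   |  1
 1    1    1    1   |  1
The formula is true on 12 of the 16 rows.

12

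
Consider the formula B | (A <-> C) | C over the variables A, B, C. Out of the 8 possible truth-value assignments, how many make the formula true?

7

  A      B      C       (A <-> C)  (B | (A <-> C) | C)
 True   True   True        True            True       
 True   True  False       False            True       
 True  False   True        True            True       
 True  False  False       False           False       
False   True   True       False            True       
False   True  False        True            True       
False  False   True       False            True       
False  False  False        True            True       
The formula is true on 7 of the 8 rows.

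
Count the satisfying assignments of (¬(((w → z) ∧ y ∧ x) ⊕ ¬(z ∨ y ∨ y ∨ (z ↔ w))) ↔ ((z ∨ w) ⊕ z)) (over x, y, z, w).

x | y | z | w || (w → z) | ((w → z) ∧ y ∧ x) | (z ↔ w) | (z ∨ y ∨ y ∨ (z ↔ w)) | ¬(z ∨ y ∨ y ∨ (z ↔ w)) | (z ∨ w) | ((z ∨ w) ⊕ z) | φ
0 | 0 | 0 | 0 ||    1    |         0         |    1    |           1           |           0            |    0    |       0       | 0
0 | 0 | 0 | 1 ||    0    |         0         |    0    |           0           |           1            |    1    |       1       | 0
0 | 0 | 1 | 0 ||    1    |         0         |    0    |           1           |           0            |    1    |       0       | 0
0 | 0 | 1 | 1 ||    1    |         0         |    1    |           1           |           0            |    1    |       0       | 0
0 | 1 | 0 | 0 ||    1    |         0         |    1    |           1           |           0            |    0    |       0       | 0
0 | 1 | 0 | 1 ||    0    |         0         |    0    |           1           |           0            |    1    |       1       | 1
0 | 1 | 1 | 0 ||    1    |         0         |    0    |           1           |           0            |    1    |       0       | 0
0 | 1 | 1 | 1 ||    1    |         0         |    1    |           1           |           0            |    1    |       0       | 0
1 | 0 | 0 | 0 ||    1    |         0         |    1    |           1           |           0            |    0    |       0       | 0
1 | 0 | 0 | 1 ||    0    |         0         |    0    |           0           |           1            |    1    |       1       | 0
1 | 0 | 1 | 0 ||    1    |         0         |    0    |           1           |           0            |    1    |       0       | 0
1 | 0 | 1 | 1 ||    1    |         0         |    1    |           1           |           0            |    1    |       0       | 0
1 | 1 | 0 | 0 ||    1    |         1         |    1    |           1           |           0            |    0    |       0       | 1
1 | 1 | 0 | 1 ||    0    |         0         |    0    |           1           |           0            |    1    |       1       | 1
1 | 1 | 1 | 0 ||    1    |         1         |    0    |           1           |           0            |    1    |       0       | 1
1 | 1 | 1 | 1 ||    1    |         1         |    1    |           1           |           0            |    1    |       0       | 1
The formula is true on 5 of the 16 rows.

5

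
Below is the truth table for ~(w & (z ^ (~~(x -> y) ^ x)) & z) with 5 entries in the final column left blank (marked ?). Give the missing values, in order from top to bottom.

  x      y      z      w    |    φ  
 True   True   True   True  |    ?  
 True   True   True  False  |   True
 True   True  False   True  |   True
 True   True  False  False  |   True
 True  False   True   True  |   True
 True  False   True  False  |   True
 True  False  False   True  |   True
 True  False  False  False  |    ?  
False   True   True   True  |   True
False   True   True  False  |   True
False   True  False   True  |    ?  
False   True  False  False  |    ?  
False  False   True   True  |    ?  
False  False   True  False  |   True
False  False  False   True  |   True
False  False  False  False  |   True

Row x=True, y=True, z=True, w=True: (z ^ (~~(x -> y) ^ x)) = True, (w & (z ^ (~~(x -> y) ^ x)) & z) = True, so the formula = False.
Row x=True, y=False, z=False, w=False: (z ^ (~~(x -> y) ^ x)) = True, (w & (z ^ (~~(x -> y) ^ x)) & z) = False, so the formula = True.
Row x=False, y=True, z=False, w=True: (z ^ (~~(x -> y) ^ x)) = True, (w & (z ^ (~~(x -> y) ^ x)) & z) = False, so the formula = True.
Row x=False, y=True, z=False, w=False: (z ^ (~~(x -> y) ^ x)) = True, (w & (z ^ (~~(x -> y) ^ x)) & z) = False, so the formula = True.
Row x=False, y=False, z=True, w=True: (z ^ (~~(x -> y) ^ x)) = False, (w & (z ^ (~~(x -> y) ^ x)) & z) = False, so the formula = True.

False, True, True, True, True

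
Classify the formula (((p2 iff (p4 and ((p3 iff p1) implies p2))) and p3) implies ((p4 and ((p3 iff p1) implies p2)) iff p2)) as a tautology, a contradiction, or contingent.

p1 | p2 | p3 | p4 | φ
-- | -- | -- | -- | -
T  | T  | T  | T  | T
T  | T  | T  | F  | T
T  | T  | F  | T  | T
T  | T  | F  | F  | T
T  | F  | T  | T  | T
T  | F  | T  | F  | T
T  | F  | F  | T  | T
T  | F  | F  | F  | T
F  | T  | T  | T  | T
F  | T  | T  | F  | T
F  | T  | F  | T  | T
F  | T  | F  | F  | T
F  | F  | T  | T  | T
F  | F  | T  | F  | T
F  | F  | F  | T  | T
F  | F  | F  | F  | T
Every row is T, so the formula is a tautology.

tautology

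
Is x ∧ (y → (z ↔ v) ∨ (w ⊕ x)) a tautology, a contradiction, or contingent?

contingent

x | y | z | w | v || (x ∧ (y → ((z ↔ v) ∨ (w ⊕ x))))
F | F | F | F | F ||                F               
F | F | F | F | T ||                F               
F | F | F | T | F ||                F               
F | F | F | T | T ||                F               
F | F | T | F | F ||                F               
F | F | T | F | T ||                F               
F | F | T | T | F ||                F               
F | F | T | T | T ||                F               
F | T | F | F | F ||                F               
F | T | F | F | T ||                F               
F | T | F | T | F ||                F               
F | T | F | T | T ||                F               
F | T | T | F | F ||                F               
F | T | T | F | T ||                F               
F | T | T | T | F ||                F               
F | T | T | T | T ||                F               
T | F | F | F | F ||                T               
T | F | F | F | T ||                T               
T | F | F | T | F ||                T               
T | F | F | T | T ||                T               
T | F | T | F | F ||                T               
T | F | T | F | T ||                T               
T | F | T | T | F ||                T               
T | F | T | T | T ||                T               
T | T | F | F | F ||                T               
T | T | F | F | T ||                T               
T | T | F | T | F ||                T               
T | T | F | T | T ||                F               
T | T | T | F | F ||                T               
T | T | T | F | T ||                T               
T | T | T | T | F ||                F               
T | T | T | T | T ||                T               
14 of 32 rows are T, so the formula is contingent.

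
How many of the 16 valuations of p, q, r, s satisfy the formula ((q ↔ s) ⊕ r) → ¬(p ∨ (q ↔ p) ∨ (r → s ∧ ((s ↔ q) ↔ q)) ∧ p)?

  p      q      r      s    |  (q ↔ s)  ((q ↔ s) ⊕ r)  (q ↔ p)  (s ↔ q)  ((s ↔ q) ↔ q)  (s ∧ ((s ↔ q) ↔ q))  (r → (s ∧ ((s ↔ q) ↔ q)))    φ  
 True   True   True   True  |    True       False        True     True        True              True                    True             True
 True   True   True  False  |   False        True        True    False       False             False                   False            False
 True   True  False   True  |    True        True        True     True        True              True                    True            False
 True   True  False  False  |   False       False        True    False       False             False                    True             True
 True  False   True   True  |   False        True       False    False        True              True                    True            False
 True  False   True  False  |    True       False       False     True       False             False                   False             True
 True  False  False   True  |   False       False       False    False        True              True                    True             True
 True  False  False  False  |    True        True       False     True       False             False                    True            False
False   True   True   True  |    True       False       False     True        True              True                    True             True
False   True   True  False  |   False        True       False    False       False             False                   False             True
False   True  False   True  |    True        True       False     True        True              True                    True             True
False   True  False  False  |   False       False       False    False       False             False                    True             True
False  False   True   True  |   False        True        True    False        True              True                    True            False
False  False   True  False  |    True       False        True     True       False             False                   False             True
False  False  False   True  |   False       False        True    False        True              True                    True             True
False  False  False  False  |    True        True        True     True       False             False                    True            False
The formula is true on 10 of the 16 rows.

10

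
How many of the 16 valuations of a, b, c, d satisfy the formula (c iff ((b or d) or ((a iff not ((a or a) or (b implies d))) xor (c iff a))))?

10

a | b | c | d | (b or d) | (a or a) | (b implies d) | ((a or a) or (b implies d)) | (c iff a) | φ
- | - | - | - | -------- | -------- | ------------- | --------------------------- | --------- | -
T | T | T | T |    T     |    T     |       T       |              T              |     T     | T
T | T | T | F |    T     |    T     |       F       |              T              |     T     | T
T | T | F | T |    T     |    T     |       T       |              T              |     F     | F
T | T | F | F |    T     |    T     |       F       |              T              |     F     | F
T | F | T | T |    T     |    T     |       T       |              T              |     T     | T
T | F | T | F |    F     |    T     |       T       |              T              |     T     | T
T | F | F | T |    T     |    T     |       T       |              T              |     F     | F
T | F | F | F |    F     |    T     |       T       |              T              |     F     | T
F | T | T | T |    T     |    F     |       T       |              T              |     F     | T
F | T | T | F |    T     |    F     |       F       |              F              |     F     | T
F | T | F | T |    T     |    F     |       T       |              T              |     T     | F
F | T | F | F |    T     |    F     |       F       |              F              |     T     | F
F | F | T | T |    T     |    F     |       T       |              T              |     F     | T
F | F | T | F |    F     |    F     |       T       |              T              |     F     | T
F | F | F | T |    T     |    F     |       T       |              T              |     T     | F
F | F | F | F |    F     |    F     |       T       |              T              |     T     | T
The formula is true on 10 of the 16 rows.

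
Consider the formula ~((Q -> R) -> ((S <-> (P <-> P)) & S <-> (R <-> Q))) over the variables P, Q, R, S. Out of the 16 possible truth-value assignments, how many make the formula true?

6

P  Q  R  S  |  φ
T  T  T  T  |  F
T  T  T  F  |  T
T  T  F  T  |  F
T  T  F  F  |  F
T  F  T  T  |  T
T  F  T  F  |  F
T  F  F  T  |  F
T  F  F  F  |  T
F  T  T  T  |  F
F  T  T  F  |  T
F  T  F  T  |  F
F  T  F  F  |  F
F  F  T  T  |  T
F  F  T  F  |  F
F  F  F  T  |  F
F  F  F  F  |  T
The formula is true on 6 of the 16 rows.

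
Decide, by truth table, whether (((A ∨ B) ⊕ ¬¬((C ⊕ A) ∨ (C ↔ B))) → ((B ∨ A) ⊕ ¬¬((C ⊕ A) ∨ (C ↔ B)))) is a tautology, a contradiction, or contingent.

tautology

A | B | C || φ
T | T | T || T
T | T | F || T
T | F | T || T
T | F | F || T
F | T | T || T
F | T | F || T
F | F | T || T
F | F | F || T
Every row is T, so the formula is a tautology.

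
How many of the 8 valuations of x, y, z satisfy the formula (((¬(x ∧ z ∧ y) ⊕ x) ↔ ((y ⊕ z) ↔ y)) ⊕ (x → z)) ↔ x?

3

x | y | z | (x ∧ z ∧ y) | ¬(x ∧ z ∧ y) | (¬(x ∧ z ∧ y) ⊕ x) | (y ⊕ z) | ((y ⊕ z) ↔ y) | (x → z) | φ
- | - | - | ----------- | ------------ | ------------------ | ------- | ------------- | ------- | -
0 | 0 | 0 |      0      |      1       |         1          |    0    |       1       |    1    | 1
0 | 0 | 1 |      0      |      1       |         1          |    1    |       0       |    1    | 0
0 | 1 | 0 |      0      |      1       |         1          |    1    |       1       |    1    | 1
0 | 1 | 1 |      0      |      1       |         1          |    0    |       0       |    1    | 0
1 | 0 | 0 |      0      |      1       |         0          |    0    |       1       |    0    | 0
1 | 0 | 1 |      0      |      1       |         0          |    1    |       0       |    1    | 0
1 | 1 | 0 |      0      |      1       |         0          |    1    |       1       |    0    | 0
1 | 1 | 1 |      1      |      0       |         1          |    0    |       0       |    1    | 1
The formula is true on 3 of the 8 rows.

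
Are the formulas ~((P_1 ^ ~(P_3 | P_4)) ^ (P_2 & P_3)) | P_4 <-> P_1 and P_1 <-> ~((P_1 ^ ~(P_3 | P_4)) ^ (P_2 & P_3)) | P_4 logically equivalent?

 P_1    P_2    P_3    P_4   |    φ      ψ  
 True   True   True   True  |   True   True
 True   True   True  False  |   True   True
 True   True  False   True  |   True   True
 True   True  False  False  |   True   True
 True  False   True   True  |   True   True
 True  False   True  False  |  False  False
 True  False  False   True  |   True   True
 True  False  False  False  |   True   True
False   True   True   True  |  False  False
False   True   True  False  |   True   True
False   True  False   True  |  False  False
False   True  False  False  |   True   True
False  False   True   True  |  False  False
False  False   True  False  |  False  False
False  False  False   True  |  False  False
False  False  False  False  |   True   True
The columns for φ and ψ agree on every row, so they are logically equivalent.

equivalent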